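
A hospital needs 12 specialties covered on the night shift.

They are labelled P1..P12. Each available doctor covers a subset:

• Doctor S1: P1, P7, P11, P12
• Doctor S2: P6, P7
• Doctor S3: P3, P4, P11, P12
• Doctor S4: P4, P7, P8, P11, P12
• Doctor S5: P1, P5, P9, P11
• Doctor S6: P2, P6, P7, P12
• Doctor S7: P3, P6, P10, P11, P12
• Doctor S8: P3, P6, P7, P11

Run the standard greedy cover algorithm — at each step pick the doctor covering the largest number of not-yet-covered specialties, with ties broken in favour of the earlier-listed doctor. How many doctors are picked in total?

Greedy: pick S4 (covers 5 new) → pick S5 (covers 3 new) → pick S7 (covers 3 new) → pick S6 (covers 1 new). Total picks: 4.

4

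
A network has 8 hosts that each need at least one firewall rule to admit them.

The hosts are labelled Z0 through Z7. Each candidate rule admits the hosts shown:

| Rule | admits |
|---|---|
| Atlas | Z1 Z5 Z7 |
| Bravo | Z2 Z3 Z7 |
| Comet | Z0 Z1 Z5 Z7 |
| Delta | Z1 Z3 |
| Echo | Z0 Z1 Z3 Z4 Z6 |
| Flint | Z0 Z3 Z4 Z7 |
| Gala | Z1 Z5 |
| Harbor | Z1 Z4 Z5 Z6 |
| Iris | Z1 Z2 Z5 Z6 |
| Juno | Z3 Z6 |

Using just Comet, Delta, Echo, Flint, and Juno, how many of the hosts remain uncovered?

1

Union of Comet, Delta, Echo, Flint, Juno = {Z0, Z1, Z3, Z4, Z5, Z6, Z7}.
Not covered: Z2 — 1 host.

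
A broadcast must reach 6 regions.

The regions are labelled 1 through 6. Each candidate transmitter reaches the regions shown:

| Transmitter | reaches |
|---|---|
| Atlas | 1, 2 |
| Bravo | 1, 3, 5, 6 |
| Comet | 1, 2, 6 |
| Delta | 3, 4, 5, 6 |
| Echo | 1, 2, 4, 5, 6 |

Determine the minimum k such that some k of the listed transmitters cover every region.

2

Take {Atlas, Delta}. Their union is {1, 2, 3, 4, 5, 6}, which is all 6 regions.
No single transmitter has all 6 regions (the largest, Echo, has 5), so 2 is optimal.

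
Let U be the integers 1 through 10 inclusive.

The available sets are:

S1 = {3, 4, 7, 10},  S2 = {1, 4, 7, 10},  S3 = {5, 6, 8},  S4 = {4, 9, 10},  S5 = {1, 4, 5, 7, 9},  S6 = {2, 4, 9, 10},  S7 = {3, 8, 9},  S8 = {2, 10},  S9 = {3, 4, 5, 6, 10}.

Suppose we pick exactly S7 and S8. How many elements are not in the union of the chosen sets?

5

Union of S7, S8 = {2, 3, 8, 9, 10}.
Not covered: 1, 4, 5, 6, 7 — 5 elements.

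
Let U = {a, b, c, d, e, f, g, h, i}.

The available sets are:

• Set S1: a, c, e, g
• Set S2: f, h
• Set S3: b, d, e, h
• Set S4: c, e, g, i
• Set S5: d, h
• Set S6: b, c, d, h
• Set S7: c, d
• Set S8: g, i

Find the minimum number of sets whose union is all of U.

4

S1, S2, S3, and S4 cover everything between them: the union {a, b, c, d, e, f, g, h, i} is all of U.
No 3 of the 8 sets cover everything (all 56 combinations miss at least one element), so 4 is optimal.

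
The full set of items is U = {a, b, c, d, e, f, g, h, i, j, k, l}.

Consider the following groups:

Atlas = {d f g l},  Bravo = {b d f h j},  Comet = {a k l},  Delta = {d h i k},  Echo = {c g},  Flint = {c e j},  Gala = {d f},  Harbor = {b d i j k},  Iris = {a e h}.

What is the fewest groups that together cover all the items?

Take {Atlas, Flint, Harbor, Iris}. Their union is {a, b, c, d, e, f, g, h, i, j, k, l}, which is all 12 items.
No 3 of the 9 groups cover everything (all 84 combinations miss at least one item), so 4 is optimal.

4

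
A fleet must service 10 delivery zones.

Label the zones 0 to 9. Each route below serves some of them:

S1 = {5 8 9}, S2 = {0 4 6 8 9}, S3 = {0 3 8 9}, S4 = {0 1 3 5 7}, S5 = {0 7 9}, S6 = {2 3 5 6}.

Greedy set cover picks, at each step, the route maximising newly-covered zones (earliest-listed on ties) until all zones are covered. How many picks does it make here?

Greedy: pick S2 (covers 5 new) → pick S4 (covers 4 new) → pick S6 (covers 1 new). Total picks: 3.

3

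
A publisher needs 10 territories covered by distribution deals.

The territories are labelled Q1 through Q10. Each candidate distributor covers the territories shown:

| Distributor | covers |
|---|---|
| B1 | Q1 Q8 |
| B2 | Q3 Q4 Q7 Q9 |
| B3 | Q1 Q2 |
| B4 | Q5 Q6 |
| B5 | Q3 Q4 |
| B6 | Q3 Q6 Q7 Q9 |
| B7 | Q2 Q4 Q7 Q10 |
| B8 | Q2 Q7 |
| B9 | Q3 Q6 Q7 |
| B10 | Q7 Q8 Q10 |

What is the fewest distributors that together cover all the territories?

Take {B1, B2, B4, B7}. Their union is {Q1, Q2, Q3, Q4, Q5, Q6, Q7, Q8, Q9, Q10}, which is all 10 territories.
No 3 of the 10 distributors cover everything (all 120 combinations miss at least one territory), so 4 is optimal.

4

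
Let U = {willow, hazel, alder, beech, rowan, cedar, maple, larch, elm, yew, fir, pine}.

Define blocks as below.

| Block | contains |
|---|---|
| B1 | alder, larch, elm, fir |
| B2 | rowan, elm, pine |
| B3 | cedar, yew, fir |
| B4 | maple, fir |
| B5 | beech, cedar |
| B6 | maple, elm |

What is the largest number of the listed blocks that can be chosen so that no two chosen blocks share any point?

B2, B4, B5 are pairwise disjoint (B2={rowan,elm,pine}; B4={maple,fir}; B5={beech,cedar}).
Every remaining block overlaps one of these, and no 4 of the listed blocks are pairwise disjoint, so 3 is the maximum.

3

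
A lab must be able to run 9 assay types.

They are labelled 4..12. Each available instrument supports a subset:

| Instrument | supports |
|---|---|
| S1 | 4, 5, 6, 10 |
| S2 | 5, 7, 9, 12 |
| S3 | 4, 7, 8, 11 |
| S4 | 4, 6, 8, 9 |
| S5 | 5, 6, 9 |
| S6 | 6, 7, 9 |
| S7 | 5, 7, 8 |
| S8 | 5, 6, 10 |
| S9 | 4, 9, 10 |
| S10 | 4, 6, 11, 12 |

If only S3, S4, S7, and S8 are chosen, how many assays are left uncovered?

Union of S3, S4, S7, S8 = {4, 5, 6, 7, 8, 9, 10, 11}.
Not covered: 12 — 1 assay.

1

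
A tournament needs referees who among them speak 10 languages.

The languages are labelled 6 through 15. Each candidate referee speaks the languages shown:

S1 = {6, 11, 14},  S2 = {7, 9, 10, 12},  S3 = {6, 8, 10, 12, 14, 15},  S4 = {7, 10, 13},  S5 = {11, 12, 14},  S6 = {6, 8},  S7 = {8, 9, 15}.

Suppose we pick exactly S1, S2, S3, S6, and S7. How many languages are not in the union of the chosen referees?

Union of S1, S2, S3, S6, S7 = {6, 7, 8, 9, 10, 11, 12, 14, 15}.
Not covered: 13 — 1 language.

1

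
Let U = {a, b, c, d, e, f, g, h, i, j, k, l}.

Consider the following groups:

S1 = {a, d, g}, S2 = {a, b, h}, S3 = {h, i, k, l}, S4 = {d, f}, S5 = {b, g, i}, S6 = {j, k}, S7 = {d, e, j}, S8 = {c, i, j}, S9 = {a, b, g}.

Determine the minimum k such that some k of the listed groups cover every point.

Take {S3, S4, S7, S8, S9}. Their union is {a, b, c, d, e, f, g, h, i, j, k, l}, which is all 12 points.
No 4 of the 9 groups cover everything (all 126 combinations miss at least one point), so 5 is optimal.

5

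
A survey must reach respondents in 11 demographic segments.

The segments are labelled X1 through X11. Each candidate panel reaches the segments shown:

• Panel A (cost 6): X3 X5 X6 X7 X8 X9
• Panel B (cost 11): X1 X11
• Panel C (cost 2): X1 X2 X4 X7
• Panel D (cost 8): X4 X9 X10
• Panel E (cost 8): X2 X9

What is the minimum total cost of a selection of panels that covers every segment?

27

A, B, C, D together cover every segment (A ∪ B ∪ C ∪ D = {X1, X2, X3, X4, X5, X6, X7, X8, X9, X10, X11}); total cost 6 + 11 + 2 + 8 = 27.
No covering selection has total cost below 27.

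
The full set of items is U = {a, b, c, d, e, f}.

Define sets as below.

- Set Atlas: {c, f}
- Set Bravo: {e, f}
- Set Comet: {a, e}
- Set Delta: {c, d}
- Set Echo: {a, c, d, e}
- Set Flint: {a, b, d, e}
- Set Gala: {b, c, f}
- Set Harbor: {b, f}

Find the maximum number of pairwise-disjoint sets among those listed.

3

Comet, Delta, Harbor are pairwise disjoint (Comet={a,e}; Delta={c,d}; Harbor={b,f}).
Every remaining set overlaps one of these, and no 4 of the listed sets are pairwise disjoint, so 3 is the maximum.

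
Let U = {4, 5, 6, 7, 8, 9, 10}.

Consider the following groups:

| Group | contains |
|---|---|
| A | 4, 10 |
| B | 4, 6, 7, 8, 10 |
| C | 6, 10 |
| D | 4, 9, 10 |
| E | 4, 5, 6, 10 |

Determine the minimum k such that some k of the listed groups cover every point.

B, D, and E cover everything between them: the union {4, 5, 6, 7, 8, 9, 10} is all of U.
Only E contains 5, so E is forced; the remaining 3 points need at least 2 more groups (each remaining group adds at most 2) — so at least 3 groups are needed, and 3 is optimal.

3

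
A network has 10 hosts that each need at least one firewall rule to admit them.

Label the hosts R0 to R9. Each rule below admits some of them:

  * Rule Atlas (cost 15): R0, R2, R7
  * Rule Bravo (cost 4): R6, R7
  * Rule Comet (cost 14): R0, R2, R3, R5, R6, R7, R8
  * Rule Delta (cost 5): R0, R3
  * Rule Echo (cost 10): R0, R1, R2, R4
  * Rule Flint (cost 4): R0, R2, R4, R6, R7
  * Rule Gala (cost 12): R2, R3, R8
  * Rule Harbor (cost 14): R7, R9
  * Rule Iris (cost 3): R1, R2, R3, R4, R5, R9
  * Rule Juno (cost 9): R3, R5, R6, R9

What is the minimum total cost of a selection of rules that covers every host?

17

Comet, Iris together cover every host (Comet ∪ Iris = {R0, R1, R2, R3, R4, R5, R6, R7, R8, R9}); total cost 14 + 3 = 17.
The greedy pick Iris, Flint, Gala costs 19; no covering selection beats 17.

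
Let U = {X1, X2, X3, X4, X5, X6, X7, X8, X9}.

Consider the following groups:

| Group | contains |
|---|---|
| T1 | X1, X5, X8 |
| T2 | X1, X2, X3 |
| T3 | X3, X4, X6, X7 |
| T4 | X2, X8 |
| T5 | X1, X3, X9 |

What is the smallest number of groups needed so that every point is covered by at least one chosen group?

4

T1 and T3 and T4 and T5 together: T1 ∪ T3 ∪ T4 ∪ T5 = {X1, X2, X3, X4, X5, X6, X7, X8, X9} — every point is covered.
No 3 of the 5 groups cover everything (all 10 combinations miss at least one point), so 4 is optimal.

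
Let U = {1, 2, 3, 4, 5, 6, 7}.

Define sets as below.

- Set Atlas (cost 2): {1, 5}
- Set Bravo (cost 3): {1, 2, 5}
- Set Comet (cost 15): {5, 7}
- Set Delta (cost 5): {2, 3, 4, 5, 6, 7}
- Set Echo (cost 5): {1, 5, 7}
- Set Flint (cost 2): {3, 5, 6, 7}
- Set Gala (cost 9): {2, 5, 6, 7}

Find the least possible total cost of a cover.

Atlas, Delta together cover every item (Atlas ∪ Delta = {1, 2, 3, 4, 5, 6, 7}); total cost 2 + 5 = 7.
The greedy pick Flint, Bravo, Delta costs 10; no covering selection beats 7.

7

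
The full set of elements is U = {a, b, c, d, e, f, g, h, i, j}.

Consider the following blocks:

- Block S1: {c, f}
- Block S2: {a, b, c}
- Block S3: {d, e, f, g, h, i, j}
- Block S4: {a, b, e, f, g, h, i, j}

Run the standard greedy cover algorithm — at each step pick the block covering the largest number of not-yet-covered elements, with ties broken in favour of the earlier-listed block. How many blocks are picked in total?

3

Greedy: pick S4 (covers 8 new) → pick S1 (covers 1 new) → pick S3 (covers 1 new). Total picks: 3.
(The true minimum cover uses only 2 blocks, so greedy is not optimal here.)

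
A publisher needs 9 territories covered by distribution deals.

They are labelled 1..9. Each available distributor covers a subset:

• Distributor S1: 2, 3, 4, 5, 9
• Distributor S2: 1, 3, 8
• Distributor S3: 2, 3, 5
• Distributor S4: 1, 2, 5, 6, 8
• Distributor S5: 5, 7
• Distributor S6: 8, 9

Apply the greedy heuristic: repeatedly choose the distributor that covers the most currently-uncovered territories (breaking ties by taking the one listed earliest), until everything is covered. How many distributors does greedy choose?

3

Greedy: pick S1 (covers 5 new) → pick S4 (covers 3 new) → pick S5 (covers 1 new). Total picks: 3.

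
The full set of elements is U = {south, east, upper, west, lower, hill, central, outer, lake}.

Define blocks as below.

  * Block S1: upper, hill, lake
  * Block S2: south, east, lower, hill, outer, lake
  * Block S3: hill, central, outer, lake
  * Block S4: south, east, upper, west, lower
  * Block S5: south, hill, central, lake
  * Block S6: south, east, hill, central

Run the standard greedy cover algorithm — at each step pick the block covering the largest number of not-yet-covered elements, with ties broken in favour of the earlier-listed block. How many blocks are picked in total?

Greedy: pick S2 (covers 6 new) → pick S4 (covers 2 new) → pick S3 (covers 1 new). Total picks: 3.
(The true minimum cover uses only 2 blocks, so greedy is not optimal here.)

3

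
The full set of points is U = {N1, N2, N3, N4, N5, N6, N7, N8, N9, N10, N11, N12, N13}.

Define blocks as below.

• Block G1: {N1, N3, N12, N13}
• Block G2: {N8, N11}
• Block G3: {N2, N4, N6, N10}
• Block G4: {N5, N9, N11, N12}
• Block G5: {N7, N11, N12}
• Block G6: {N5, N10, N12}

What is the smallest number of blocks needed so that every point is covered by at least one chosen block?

G1, G2, G3, G4, and G5 cover everything between them: the union {N1, N2, N3, N4, N5, N6, N7, N8, N9, N10, N11, N12, N13} is all of U.
No 4 of the 6 blocks cover everything (all 15 combinations miss at least one point), so 5 is optimal.

5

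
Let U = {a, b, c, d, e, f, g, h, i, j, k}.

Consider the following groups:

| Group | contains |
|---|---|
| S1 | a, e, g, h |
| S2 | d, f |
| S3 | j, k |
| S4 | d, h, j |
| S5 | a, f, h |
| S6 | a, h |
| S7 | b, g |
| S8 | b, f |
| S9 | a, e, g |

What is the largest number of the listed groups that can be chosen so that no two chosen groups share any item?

4

S2, S3, S6, S7 are pairwise disjoint (S2={d,f}; S3={j,k}; S6={a,h}; S7={b,g}).
Every remaining group overlaps one of these, and no 5 of the listed groups are pairwise disjoint, so 4 is the maximum.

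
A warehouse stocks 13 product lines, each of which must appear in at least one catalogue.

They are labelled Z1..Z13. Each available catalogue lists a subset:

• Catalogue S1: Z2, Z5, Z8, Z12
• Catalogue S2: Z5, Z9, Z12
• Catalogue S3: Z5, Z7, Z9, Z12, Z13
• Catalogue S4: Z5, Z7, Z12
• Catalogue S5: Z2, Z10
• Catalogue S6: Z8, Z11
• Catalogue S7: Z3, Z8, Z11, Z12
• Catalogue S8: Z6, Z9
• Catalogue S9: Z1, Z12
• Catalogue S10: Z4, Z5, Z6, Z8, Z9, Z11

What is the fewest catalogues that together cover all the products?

5

Take {S3, S5, S7, S9, S10}. Their union is {Z1, Z2, Z3, Z4, Z5, Z6, Z7, Z8, Z9, Z10, Z11, Z12, Z13}, which is all 13 products.
No 4 of the 10 catalogues cover everything (all 210 combinations miss at least one product), so 5 is optimal.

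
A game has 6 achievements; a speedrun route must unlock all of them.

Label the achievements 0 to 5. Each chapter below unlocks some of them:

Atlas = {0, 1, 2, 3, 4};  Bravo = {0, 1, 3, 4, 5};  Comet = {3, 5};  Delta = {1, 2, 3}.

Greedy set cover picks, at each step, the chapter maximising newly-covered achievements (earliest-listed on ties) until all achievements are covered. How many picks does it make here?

2

Greedy: pick Atlas (covers 5 new) → pick Bravo (covers 1 new). Total picks: 2.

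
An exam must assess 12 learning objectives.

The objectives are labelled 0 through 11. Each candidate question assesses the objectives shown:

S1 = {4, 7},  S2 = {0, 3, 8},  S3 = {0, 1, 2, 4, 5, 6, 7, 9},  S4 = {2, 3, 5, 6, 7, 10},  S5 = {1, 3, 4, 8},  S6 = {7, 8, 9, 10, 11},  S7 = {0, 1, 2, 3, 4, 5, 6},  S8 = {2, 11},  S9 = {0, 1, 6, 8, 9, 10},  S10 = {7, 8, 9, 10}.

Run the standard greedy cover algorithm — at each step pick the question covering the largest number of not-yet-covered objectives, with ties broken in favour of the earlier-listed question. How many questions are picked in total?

3

Greedy: pick S3 (covers 8 new) → pick S6 (covers 3 new) → pick S2 (covers 1 new). Total picks: 3.
(The true minimum cover uses only 2 questions, so greedy is not optimal here.)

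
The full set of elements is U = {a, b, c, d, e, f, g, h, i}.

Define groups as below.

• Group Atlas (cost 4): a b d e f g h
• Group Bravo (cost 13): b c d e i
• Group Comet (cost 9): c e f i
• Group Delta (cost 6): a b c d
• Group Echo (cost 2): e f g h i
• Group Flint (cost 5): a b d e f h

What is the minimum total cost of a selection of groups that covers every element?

8

Delta, Echo together cover every element (Delta ∪ Echo = {a, b, c, d, e, f, g, h, i}); total cost 6 + 2 = 8.
The greedy pick Echo, Atlas, Delta costs 12; no covering selection beats 8.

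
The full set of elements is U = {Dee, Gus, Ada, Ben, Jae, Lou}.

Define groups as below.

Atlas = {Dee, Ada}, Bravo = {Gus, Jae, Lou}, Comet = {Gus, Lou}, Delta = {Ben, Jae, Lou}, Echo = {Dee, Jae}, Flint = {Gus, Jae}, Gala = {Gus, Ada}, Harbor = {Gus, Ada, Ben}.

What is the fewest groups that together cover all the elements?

Atlas, Bravo, and Harbor cover everything between them: the union {Dee, Gus, Ada, Ben, Jae, Lou} is all of U.
No 2 of the 8 groups cover everything (all 28 combinations miss at least one element), so 3 is optimal.

3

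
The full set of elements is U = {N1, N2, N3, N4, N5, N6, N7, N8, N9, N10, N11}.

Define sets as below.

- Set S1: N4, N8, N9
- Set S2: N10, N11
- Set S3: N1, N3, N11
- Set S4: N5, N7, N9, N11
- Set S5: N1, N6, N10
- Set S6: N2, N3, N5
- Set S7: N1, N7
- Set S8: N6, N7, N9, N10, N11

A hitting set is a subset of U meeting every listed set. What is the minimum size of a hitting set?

4

Take H = {N1, N2, N9, N11}. Each listed set contains at least one of these, so H is a hitting set of size 4.
The sets S1, S2, S6, S7 are pairwise disjoint, so any hitting set needs a separate element for each — at least 4. Hence 4 is optimal.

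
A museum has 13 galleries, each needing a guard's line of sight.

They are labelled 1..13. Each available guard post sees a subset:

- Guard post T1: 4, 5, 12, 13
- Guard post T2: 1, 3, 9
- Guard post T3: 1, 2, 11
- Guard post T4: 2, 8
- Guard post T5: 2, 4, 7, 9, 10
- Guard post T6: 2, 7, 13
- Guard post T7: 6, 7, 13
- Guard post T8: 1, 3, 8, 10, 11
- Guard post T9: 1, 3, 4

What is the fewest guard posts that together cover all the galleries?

4

T1 and T5 and T7 and T8 together: T1 ∪ T5 ∪ T7 ∪ T8 = {1, 2, 3, 4, 5, 6, 7, 8, 9, 10, 11, 12, 13} — every gallery is covered.
No 3 of the 9 guard posts cover everything (all 84 combinations miss at least one gallery), so 4 is optimal.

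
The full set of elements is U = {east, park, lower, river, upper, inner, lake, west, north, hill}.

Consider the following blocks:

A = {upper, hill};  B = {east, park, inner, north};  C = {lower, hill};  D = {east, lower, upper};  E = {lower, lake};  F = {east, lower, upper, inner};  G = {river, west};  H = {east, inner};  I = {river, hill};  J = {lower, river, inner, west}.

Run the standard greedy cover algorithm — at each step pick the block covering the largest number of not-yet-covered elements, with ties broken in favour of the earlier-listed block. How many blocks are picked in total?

4

Greedy: pick B (covers 4 new) → pick J (covers 3 new) → pick A (covers 2 new) → pick E (covers 1 new). Total picks: 4.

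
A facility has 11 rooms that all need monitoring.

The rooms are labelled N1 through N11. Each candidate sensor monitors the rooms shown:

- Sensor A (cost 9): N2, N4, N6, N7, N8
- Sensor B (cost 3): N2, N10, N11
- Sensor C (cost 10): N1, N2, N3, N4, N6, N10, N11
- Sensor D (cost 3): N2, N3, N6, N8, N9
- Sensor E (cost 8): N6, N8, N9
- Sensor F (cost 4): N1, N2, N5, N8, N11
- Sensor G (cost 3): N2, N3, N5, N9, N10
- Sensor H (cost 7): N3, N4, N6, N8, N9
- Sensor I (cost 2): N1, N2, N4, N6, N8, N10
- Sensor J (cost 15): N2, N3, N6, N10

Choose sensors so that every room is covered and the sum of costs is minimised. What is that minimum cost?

16

A, F, G together cover every room (A ∪ F ∪ G = {N1, N2, N3, N4, N5, N6, N7, N8, N9, N10, N11}); total cost 9 + 4 + 3 = 16.
The greedy pick I, G, B, A costs 17; no covering selection beats 16.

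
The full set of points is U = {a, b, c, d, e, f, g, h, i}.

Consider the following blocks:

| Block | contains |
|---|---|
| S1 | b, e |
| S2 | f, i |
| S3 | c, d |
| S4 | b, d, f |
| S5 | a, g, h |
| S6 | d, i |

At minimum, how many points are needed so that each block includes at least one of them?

T = {b, c, g, i} meets every block (each contains at least one member of T), and |T| = 4.
The blocks S1, S2, S3, S5 are pairwise disjoint, so any hitting set needs a separate point for each — at least 4. Hence 4 is optimal.

4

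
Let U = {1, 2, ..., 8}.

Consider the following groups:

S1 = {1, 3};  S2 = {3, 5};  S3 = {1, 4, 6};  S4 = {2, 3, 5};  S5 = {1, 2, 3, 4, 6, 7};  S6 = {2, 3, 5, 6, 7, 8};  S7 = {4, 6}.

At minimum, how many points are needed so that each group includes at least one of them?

Take H = {3, 4}. Each listed group contains at least one of these, so H is a hitting set of size 2.
The groups S2, S7 are pairwise disjoint, so any hitting set needs a separate point for each — at least 2. Hence 2 is optimal.

2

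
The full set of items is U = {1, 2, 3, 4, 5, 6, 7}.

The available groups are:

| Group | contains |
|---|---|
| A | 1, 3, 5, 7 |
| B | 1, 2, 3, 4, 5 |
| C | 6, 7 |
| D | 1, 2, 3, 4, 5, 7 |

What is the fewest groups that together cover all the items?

Take {C, D}. Their union is {1, 2, 3, 4, 5, 6, 7}, which is all 7 items.
No single group has all 7 items (the largest, D, has 6), so 2 is optimal.

2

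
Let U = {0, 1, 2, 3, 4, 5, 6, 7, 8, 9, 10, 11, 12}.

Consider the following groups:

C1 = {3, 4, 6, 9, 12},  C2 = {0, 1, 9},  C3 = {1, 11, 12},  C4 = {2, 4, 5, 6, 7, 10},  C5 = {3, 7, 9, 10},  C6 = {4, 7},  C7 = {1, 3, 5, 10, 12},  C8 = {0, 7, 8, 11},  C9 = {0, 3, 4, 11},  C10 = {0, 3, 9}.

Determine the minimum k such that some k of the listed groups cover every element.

4

Take {C1, C2, C4, C8}. Their union is {0, 1, 2, 3, 4, 5, 6, 7, 8, 9, 10, 11, 12}, which is all 13 elements.
Only C4 contains 2, so C4 is forced; the remaining 7 elements need at least 3 more groups (each remaining group adds at most 3) — so at least 4 groups are needed, and 4 is optimal.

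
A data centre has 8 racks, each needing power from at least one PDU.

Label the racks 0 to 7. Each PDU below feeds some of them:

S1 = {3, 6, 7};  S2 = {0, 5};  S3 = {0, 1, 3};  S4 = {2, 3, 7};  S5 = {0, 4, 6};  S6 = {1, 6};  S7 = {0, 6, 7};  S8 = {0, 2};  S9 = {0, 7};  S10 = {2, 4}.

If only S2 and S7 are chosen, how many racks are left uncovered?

4

Union of S2, S7 = {0, 5, 6, 7}.
Not covered: 1, 2, 3, 4 — 4 racks.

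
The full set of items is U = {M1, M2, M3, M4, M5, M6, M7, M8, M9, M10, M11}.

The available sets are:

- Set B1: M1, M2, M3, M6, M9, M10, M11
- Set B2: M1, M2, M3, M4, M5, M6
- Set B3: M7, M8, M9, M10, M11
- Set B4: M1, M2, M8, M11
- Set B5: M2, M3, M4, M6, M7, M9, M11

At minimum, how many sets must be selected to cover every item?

2

B2 and B3 cover everything between them: the union {M1, M2, M3, M4, M5, M6, M7, M8, M9, M10, M11} is all of U.
No single set has all 11 items (the largest, B1, has 7), so 2 is optimal.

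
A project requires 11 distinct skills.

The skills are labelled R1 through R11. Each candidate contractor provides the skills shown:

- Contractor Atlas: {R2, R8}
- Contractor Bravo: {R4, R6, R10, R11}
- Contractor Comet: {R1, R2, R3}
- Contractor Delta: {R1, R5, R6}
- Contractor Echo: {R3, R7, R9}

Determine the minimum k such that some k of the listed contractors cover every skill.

Take {Atlas, Bravo, Delta, Echo}. Their union is {R1, R2, R3, R4, R5, R6, R7, R8, R9, R10, R11}, which is all 11 skills.
Only Bravo contains R4, so Bravo is forced; the remaining 7 skills need at least 3 more contractors (each remaining contractor adds at most 3) — so at least 4 contractors are needed, and 4 is optimal.

4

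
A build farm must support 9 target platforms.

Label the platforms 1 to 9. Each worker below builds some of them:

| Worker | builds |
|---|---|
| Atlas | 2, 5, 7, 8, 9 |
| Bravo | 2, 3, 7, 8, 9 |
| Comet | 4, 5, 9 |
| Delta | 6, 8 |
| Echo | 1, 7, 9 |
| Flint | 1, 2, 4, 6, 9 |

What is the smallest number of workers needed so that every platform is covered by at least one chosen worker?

3

Take {Atlas, Bravo, Flint}. Their union is {1, 2, 3, 4, 5, 6, 7, 8, 9}, which is all 9 platforms.
Only Bravo contains 3, so Bravo is forced; the remaining 4 platforms need at least 2 more workers (each remaining worker adds at most 3) — so at least 3 workers are needed, and 3 is optimal.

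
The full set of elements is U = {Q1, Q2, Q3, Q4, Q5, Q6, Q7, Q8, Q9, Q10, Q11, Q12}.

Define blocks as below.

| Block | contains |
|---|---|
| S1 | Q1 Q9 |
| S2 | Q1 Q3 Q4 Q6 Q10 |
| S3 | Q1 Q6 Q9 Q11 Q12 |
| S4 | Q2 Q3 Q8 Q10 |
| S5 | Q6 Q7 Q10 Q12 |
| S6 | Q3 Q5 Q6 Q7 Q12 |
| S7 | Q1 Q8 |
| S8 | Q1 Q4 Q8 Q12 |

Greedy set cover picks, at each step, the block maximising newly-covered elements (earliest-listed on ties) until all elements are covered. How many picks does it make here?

4

Greedy: pick S2 (covers 5 new) → pick S3 (covers 3 new) → pick S4 (covers 2 new) → pick S6 (covers 2 new). Total picks: 4.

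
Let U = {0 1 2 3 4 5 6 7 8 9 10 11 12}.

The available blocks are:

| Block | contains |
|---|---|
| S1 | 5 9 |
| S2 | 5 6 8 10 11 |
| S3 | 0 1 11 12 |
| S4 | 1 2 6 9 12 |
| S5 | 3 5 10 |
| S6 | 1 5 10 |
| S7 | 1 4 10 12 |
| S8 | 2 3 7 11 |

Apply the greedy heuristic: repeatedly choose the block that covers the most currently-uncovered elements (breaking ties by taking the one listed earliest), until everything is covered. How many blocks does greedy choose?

Greedy: pick S2 (covers 5 new) → pick S4 (covers 4 new) → pick S8 (covers 2 new) → pick S3 (covers 1 new) → pick S7 (covers 1 new). Total picks: 5.

5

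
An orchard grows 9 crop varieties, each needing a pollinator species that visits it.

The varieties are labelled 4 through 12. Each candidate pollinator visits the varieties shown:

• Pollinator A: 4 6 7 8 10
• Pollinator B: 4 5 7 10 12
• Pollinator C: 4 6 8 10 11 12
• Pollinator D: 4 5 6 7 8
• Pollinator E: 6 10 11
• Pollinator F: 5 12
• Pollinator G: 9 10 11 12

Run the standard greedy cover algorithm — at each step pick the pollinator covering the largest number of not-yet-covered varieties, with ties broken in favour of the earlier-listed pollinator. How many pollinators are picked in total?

3

Greedy: pick C (covers 6 new) → pick B (covers 2 new) → pick G (covers 1 new). Total picks: 3.
(The true minimum cover uses only 2 pollinators, so greedy is not optimal here.)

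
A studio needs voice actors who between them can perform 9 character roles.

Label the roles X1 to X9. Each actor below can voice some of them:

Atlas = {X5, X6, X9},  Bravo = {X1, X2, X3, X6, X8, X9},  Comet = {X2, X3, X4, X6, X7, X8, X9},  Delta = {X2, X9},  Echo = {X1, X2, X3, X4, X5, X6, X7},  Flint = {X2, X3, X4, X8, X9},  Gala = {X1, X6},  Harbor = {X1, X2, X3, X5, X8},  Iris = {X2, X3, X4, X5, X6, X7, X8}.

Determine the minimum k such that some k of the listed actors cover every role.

Take {Bravo, Iris}. Their union is {X1, X2, X3, X4, X5, X6, X7, X8, X9}, which is all 9 roles.
No single actor has all 9 roles (the largest, Comet, has 7), so 2 is optimal.

2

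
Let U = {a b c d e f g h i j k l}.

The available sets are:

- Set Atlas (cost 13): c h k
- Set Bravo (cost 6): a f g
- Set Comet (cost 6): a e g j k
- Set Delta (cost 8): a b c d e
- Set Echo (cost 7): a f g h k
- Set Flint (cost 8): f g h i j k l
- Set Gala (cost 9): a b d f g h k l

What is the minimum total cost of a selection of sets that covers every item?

Delta, Flint together cover every item (Delta ∪ Flint = {a, b, c, d, e, f, g, h, i, j, k, l}); total cost 8 + 8 = 16.
The greedy pick Gala, Comet, Delta, Flint costs 31; no covering selection beats 16.

16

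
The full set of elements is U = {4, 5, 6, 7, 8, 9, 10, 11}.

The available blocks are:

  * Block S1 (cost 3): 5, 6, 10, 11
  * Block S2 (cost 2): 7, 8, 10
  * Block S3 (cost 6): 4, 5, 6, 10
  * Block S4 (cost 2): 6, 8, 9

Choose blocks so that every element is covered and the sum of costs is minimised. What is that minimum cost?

13

S1, S2, S3, S4 together cover every element (S1 ∪ S2 ∪ S3 ∪ S4 = {4, 5, 6, 7, 8, 9, 10, 11}); total cost 3 + 2 + 6 + 2 = 13.
No covering selection has total cost below 13.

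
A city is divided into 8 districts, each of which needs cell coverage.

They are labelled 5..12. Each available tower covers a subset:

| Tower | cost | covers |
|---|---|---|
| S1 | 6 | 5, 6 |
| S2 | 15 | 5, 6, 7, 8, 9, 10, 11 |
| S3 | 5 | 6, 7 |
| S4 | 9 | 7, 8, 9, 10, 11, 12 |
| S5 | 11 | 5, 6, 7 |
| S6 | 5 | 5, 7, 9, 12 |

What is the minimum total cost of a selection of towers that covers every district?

S1, S4 together cover every district (S1 ∪ S4 = {5, 6, 7, 8, 9, 10, 11, 12}); total cost 6 + 9 = 15.
The greedy pick S6, S4, S3 costs 19; no covering selection beats 15.

15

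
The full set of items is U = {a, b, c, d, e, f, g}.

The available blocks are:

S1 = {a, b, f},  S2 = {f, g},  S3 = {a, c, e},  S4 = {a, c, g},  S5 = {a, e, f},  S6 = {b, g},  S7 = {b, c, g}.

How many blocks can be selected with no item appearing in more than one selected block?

2

S5, S6 are pairwise disjoint (S5={a,e,f}; S6={b,g}).
Every remaining block overlaps one of these, and no 3 of the listed blocks are pairwise disjoint, so 2 is the maximum.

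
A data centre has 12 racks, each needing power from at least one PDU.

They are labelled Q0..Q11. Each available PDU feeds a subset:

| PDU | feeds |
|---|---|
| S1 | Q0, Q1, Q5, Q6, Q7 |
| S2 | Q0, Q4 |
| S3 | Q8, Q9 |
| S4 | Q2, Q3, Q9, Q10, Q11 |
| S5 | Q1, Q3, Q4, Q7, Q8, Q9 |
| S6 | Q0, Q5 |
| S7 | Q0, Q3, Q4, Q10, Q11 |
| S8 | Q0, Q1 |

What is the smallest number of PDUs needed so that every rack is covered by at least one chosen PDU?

S1 and S4 and S5 together: S1 ∪ S4 ∪ S5 = {Q0, Q1, Q2, Q3, Q4, Q5, Q6, Q7, Q8, Q9, Q10, Q11} — every rack is covered.
Only S4 contains Q2, so S4 is forced; the remaining 7 racks need at least 2 more PDUs (each remaining PDU adds at most 5) — so at least 3 PDUs are needed, and 3 is optimal.

3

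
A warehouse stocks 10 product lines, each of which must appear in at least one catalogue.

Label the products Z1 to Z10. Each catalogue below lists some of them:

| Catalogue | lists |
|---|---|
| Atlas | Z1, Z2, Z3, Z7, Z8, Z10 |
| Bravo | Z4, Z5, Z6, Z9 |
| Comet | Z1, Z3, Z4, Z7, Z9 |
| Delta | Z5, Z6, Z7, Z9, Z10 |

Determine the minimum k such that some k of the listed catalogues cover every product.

Atlas and Bravo together: Atlas ∪ Bravo = {Z1, Z2, Z3, Z4, Z5, Z6, Z7, Z8, Z9, Z10} — every product is covered.
No single catalogue has all 10 products (the largest, Atlas, has 6), so 2 is optimal.

2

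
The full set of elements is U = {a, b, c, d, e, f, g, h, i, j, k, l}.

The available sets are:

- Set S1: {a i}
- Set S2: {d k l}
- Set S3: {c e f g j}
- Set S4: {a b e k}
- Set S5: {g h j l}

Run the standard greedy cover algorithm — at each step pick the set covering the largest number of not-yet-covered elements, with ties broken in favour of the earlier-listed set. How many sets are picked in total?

Greedy: pick S3 (covers 5 new) → pick S2 (covers 3 new) → pick S1 (covers 2 new) → pick S4 (covers 1 new) → pick S5 (covers 1 new). Total picks: 5.

5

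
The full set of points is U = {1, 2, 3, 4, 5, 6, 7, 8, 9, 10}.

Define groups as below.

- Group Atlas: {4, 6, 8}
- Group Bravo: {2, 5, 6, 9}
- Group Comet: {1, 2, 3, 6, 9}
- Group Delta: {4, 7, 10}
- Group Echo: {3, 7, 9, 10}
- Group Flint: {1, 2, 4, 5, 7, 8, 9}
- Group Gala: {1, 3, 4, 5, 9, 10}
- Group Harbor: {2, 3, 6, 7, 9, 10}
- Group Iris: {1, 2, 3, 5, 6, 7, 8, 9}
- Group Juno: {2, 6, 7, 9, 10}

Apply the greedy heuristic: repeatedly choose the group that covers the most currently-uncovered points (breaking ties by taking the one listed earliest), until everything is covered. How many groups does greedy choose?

2

Greedy: pick Iris (covers 8 new) → pick Delta (covers 2 new). Total picks: 2.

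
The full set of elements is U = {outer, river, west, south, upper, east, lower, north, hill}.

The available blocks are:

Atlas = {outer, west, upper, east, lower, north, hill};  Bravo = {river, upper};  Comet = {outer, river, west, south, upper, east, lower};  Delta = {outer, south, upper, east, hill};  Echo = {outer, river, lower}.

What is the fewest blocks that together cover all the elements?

Atlas and Comet cover everything between them: the union {outer, river, west, south, upper, east, lower, north, hill} is all of U.
No single block has all 9 elements (the largest, Atlas, has 7), so 2 is optimal.

2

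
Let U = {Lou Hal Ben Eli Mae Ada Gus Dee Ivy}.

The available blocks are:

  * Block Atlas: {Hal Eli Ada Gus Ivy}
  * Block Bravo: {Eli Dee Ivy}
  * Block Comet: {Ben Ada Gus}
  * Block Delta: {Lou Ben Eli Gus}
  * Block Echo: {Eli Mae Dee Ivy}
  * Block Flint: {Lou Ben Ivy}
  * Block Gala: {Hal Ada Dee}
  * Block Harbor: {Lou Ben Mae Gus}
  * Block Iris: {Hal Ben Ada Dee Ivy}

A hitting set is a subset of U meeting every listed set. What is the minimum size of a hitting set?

3

H = {Ben, Ada, Ivy} meets every block (each contains at least one member of H), and |H| = 3.
No choice of 2 points meets every block, so 3 is the minimum.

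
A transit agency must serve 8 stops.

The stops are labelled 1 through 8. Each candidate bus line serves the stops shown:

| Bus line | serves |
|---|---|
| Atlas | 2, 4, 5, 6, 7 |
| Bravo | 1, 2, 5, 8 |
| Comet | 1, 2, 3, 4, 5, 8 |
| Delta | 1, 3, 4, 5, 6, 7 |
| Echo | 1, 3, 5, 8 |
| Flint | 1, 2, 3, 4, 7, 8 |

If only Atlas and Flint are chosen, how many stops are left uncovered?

0

Union of Atlas, Flint = {1, 2, 3, 4, 5, 6, 7, 8} — that's every stop, so 0 are uncovered.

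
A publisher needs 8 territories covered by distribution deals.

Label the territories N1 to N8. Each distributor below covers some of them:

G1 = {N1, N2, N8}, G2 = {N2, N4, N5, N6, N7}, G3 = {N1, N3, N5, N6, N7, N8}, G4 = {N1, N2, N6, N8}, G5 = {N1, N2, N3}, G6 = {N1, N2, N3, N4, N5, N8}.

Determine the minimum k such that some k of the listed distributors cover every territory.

2

G2 and G3 together: G2 ∪ G3 = {N1, N2, N3, N4, N5, N6, N7, N8} — every territory is covered.
No single distributor has all 8 territories (the largest, G3, has 6), so 2 is optimal.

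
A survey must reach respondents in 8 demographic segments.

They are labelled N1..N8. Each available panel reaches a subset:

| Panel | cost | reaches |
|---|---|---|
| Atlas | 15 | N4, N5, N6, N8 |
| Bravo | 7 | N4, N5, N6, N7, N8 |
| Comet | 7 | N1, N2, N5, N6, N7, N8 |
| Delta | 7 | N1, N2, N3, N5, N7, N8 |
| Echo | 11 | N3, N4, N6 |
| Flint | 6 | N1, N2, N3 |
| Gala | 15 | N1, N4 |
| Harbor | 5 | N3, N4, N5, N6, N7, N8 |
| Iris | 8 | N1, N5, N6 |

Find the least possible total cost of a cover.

11

Flint, Harbor together cover every segment (Flint ∪ Harbor = {N1, N2, N3, N4, N5, N6, N7, N8}); total cost 6 + 5 = 11.
No covering selection has total cost below 11.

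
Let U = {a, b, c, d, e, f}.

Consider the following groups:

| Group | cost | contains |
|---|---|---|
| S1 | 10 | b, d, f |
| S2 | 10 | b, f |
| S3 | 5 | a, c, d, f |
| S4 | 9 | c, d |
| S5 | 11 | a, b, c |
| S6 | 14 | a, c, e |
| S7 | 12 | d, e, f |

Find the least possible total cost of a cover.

23

S5, S7 together cover every point (S5 ∪ S7 = {a, b, c, d, e, f}); total cost 11 + 12 = 23.
The greedy pick S3, S1, S7 costs 27; no covering selection beats 23.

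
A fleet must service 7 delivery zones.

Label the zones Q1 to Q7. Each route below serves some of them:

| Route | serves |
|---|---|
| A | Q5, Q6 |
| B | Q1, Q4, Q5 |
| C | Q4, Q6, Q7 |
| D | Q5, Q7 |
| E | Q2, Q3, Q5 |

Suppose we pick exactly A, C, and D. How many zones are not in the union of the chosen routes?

3

Union of A, C, D = {Q4, Q5, Q6, Q7}.
Not covered: Q1, Q2, Q3 — 3 zones.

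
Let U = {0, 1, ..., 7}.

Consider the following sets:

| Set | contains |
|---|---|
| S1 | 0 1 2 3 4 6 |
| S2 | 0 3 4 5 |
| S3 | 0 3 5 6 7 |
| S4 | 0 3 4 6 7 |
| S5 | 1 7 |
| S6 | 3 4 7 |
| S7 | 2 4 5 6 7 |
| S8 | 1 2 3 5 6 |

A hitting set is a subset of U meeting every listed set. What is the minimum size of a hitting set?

2

Take H = {3, 7}. Each listed set contains at least one of these, so H is a hitting set of size 2.
The sets S2, S5 are pairwise disjoint, so any hitting set needs a separate item for each — at least 2. Hence 2 is optimal.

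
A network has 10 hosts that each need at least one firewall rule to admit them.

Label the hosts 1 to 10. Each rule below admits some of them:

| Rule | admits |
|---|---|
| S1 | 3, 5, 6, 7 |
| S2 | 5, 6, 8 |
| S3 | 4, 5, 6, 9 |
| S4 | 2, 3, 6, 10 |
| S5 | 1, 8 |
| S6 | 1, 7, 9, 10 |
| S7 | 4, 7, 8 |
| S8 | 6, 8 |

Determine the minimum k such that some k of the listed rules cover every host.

Take {S3, S4, S5, S6}. Their union is {1, 2, 3, 4, 5, 6, 7, 8, 9, 10}, which is all 10 hosts.
No 3 of the 8 rules cover everything (all 56 combinations miss at least one host), so 4 is optimal.

4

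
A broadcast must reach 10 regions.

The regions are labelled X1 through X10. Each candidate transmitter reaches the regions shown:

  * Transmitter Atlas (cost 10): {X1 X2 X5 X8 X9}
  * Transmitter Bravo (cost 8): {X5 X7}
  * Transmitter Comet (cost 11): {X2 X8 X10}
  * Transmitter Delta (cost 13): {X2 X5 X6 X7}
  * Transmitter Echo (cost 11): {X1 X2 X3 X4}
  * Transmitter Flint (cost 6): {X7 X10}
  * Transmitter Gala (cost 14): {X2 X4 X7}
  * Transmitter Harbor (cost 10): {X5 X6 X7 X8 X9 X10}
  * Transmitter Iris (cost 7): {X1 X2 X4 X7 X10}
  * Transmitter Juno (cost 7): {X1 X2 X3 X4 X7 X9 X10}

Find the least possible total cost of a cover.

17

Harbor, Juno together cover every region (Harbor ∪ Juno = {X1, X2, X3, X4, X5, X6, X7, X8, X9, X10}); total cost 10 + 7 = 17.
No covering selection has total cost below 17.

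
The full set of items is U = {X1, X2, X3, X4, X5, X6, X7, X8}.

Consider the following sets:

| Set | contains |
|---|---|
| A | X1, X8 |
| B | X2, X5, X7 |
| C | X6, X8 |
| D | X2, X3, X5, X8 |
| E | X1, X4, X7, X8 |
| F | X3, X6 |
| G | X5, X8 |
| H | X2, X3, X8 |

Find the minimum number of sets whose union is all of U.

Take {C, D, E}. Their union is {X1, X2, X3, X4, X5, X6, X7, X8}, which is all 8 items.
Only E contains X4, so E is forced; the remaining 4 items need at least 2 more sets (each remaining set adds at most 3) — so at least 3 sets are needed, and 3 is optimal.

3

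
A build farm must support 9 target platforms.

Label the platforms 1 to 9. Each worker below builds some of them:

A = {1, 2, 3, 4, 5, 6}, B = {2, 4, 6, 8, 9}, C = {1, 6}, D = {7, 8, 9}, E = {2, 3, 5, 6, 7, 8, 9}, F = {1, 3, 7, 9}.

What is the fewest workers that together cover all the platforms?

2

A and D together: A ∪ D = {1, 2, 3, 4, 5, 6, 7, 8, 9} — every platform is covered.
No single worker has all 9 platforms (the largest, E, has 7), so 2 is optimal.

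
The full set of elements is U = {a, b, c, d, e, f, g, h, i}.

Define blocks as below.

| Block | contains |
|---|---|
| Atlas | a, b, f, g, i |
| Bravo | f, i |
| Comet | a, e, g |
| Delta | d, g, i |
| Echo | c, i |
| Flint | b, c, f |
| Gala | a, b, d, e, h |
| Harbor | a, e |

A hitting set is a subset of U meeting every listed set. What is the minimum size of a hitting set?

Take T = {a, c, i}. Each listed block contains at least one of these, so T is a hitting set of size 3.
The blocks Delta, Flint, Harbor are pairwise disjoint, so any hitting set needs a separate element for each — at least 3. Hence 3 is optimal.

3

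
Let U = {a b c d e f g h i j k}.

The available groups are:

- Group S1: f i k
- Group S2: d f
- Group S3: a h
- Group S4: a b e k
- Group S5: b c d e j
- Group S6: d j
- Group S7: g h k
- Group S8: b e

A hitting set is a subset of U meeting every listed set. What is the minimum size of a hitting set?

T = {d, e, h, i} meets every group (each contains at least one member of T), and |T| = 4.
The groups S1, S3, S6, S8 are pairwise disjoint, so any hitting set needs a separate item for each — at least 4. Hence 4 is optimal.

4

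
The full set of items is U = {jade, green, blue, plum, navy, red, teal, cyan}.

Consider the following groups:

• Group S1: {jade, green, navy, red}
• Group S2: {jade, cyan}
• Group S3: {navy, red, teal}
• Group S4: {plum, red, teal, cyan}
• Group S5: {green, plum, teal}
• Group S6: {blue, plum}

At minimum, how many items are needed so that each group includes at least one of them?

H = {plum, red, cyan} meets every group (each contains at least one member of H), and |H| = 3.
The groups S2, S3, S6 are pairwise disjoint, so any hitting set needs a separate item for each — at least 3. Hence 3 is optimal.

3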